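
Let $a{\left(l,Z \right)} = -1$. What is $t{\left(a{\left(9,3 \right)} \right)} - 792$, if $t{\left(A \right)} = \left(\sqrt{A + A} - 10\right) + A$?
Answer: $-803 + i \sqrt{2} \approx -803.0 + 1.4142 i$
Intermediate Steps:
$t{\left(A \right)} = -10 + A + \sqrt{2} \sqrt{A}$ ($t{\left(A \right)} = \left(\sqrt{2 A} - 10\right) + A = \left(\sqrt{2} \sqrt{A} - 10\right) + A = \left(-10 + \sqrt{2} \sqrt{A}\right) + A = -10 + A + \sqrt{2} \sqrt{A}$)
$t{\left(a{\left(9,3 \right)} \right)} - 792 = \left(-10 - 1 + \sqrt{2} \sqrt{-1}\right) - 792 = \left(-10 - 1 + \sqrt{2} i\right) - 792 = \left(-10 - 1 + i \sqrt{2}\right) - 792 = \left(-11 + i \sqrt{2}\right) - 792 = -803 + i \sqrt{2}$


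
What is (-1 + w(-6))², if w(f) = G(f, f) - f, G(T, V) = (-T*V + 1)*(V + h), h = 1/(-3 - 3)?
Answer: 1755625/36 ≈ 48767.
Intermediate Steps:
h = -⅙ (h = 1/(-6) = -⅙ ≈ -0.16667)
G(T, V) = (1 - T*V)*(-⅙ + V) (G(T, V) = (-T*V + 1)*(V - ⅙) = (-T*V + 1)*(-⅙ + V) = (1 - T*V)*(-⅙ + V))
w(f) = -⅙ - f³ + f²/6 (w(f) = (-⅙ + f - f*f² + f*f/6) - f = (-⅙ + f - f³ + f²/6) - f = -⅙ - f³ + f²/6)
(-1 + w(-6))² = (-1 + (-⅙ - 1*(-6)³ + (⅙)*(-6)²))² = (-1 + (-⅙ - 1*(-216) + (⅙)*36))² = (-1 + (-⅙ + 216 + 6))² = (-1 + 1331/6)² = (1325/6)² = 1755625/36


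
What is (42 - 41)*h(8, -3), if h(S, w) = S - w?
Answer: 11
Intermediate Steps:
(42 - 41)*h(8, -3) = (42 - 41)*(8 - 1*(-3)) = 1*(8 + 3) = 1*11 = 11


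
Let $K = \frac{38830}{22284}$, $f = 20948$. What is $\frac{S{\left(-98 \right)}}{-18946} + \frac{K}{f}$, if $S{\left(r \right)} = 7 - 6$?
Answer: $\frac{67216987}{2211022981368} \approx 3.0401 \cdot 10^{-5}$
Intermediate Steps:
$K = \frac{19415}{11142}$ ($K = 38830 \cdot \frac{1}{22284} = \frac{19415}{11142} \approx 1.7425$)
$S{\left(r \right)} = 1$ ($S{\left(r \right)} = 7 - 6 = 1$)
$\frac{S{\left(-98 \right)}}{-18946} + \frac{K}{f} = 1 \frac{1}{-18946} + \frac{19415}{11142 \cdot 20948} = 1 \left(- \frac{1}{18946}\right) + \frac{19415}{11142} \cdot \frac{1}{20948} = - \frac{1}{18946} + \frac{19415}{233402616} = \frac{67216987}{2211022981368}$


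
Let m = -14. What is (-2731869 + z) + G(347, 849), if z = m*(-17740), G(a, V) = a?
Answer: -2483162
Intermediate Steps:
z = 248360 (z = -14*(-17740) = 248360)
(-2731869 + z) + G(347, 849) = (-2731869 + 248360) + 347 = -2483509 + 347 = -2483162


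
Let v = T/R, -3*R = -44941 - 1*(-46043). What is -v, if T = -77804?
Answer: -116706/551 ≈ -211.81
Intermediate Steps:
R = -1102/3 (R = -(-44941 - 1*(-46043))/3 = -(-44941 + 46043)/3 = -1/3*1102 = -1102/3 ≈ -367.33)
v = 116706/551 (v = -77804/(-1102/3) = -77804*(-3/1102) = 116706/551 ≈ 211.81)
-v = -1*116706/551 = -116706/551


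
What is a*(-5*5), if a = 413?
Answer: -10325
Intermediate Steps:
a*(-5*5) = 413*(-5*5) = 413*(-25) = -10325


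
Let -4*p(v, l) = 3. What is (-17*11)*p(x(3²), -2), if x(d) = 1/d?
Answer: 561/4 ≈ 140.25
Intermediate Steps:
p(v, l) = -¾ (p(v, l) = -¼*3 = -¾)
(-17*11)*p(x(3²), -2) = -17*11*(-¾) = -187*(-¾) = 561/4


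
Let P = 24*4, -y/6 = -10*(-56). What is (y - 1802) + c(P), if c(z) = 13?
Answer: -5149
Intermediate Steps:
y = -3360 (y = -(-60)*(-56) = -6*560 = -3360)
P = 96
(y - 1802) + c(P) = (-3360 - 1802) + 13 = -5162 + 13 = -5149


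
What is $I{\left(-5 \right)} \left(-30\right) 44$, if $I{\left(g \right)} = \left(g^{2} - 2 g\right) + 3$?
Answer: $-50160$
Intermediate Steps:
$I{\left(g \right)} = 3 + g^{2} - 2 g$
$I{\left(-5 \right)} \left(-30\right) 44 = \left(3 + \left(-5\right)^{2} - -10\right) \left(-30\right) 44 = \left(3 + 25 + 10\right) \left(-30\right) 44 = 38 \left(-30\right) 44 = \left(-1140\right) 44 = -50160$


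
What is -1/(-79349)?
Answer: 1/79349 ≈ 1.2603e-5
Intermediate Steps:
-1/(-79349) = -1*(-1/79349) = 1/79349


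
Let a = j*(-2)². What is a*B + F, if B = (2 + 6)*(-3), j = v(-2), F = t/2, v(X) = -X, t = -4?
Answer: -194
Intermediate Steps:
F = -2 (F = -4/2 = -4*½ = -2)
j = 2 (j = -1*(-2) = 2)
B = -24 (B = 8*(-3) = -24)
a = 8 (a = 2*(-2)² = 2*4 = 8)
a*B + F = 8*(-24) - 2 = -192 - 2 = -194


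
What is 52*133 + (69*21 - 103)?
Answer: 8262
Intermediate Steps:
52*133 + (69*21 - 103) = 6916 + (1449 - 103) = 6916 + 1346 = 8262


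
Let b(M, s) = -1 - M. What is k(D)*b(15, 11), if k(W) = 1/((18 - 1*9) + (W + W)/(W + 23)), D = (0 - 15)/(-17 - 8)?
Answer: -472/267 ≈ -1.7678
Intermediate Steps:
D = ⅗ (D = -15/(-25) = -15*(-1/25) = ⅗ ≈ 0.60000)
k(W) = 1/(9 + 2*W/(23 + W)) (k(W) = 1/((18 - 9) + (2*W)/(23 + W)) = 1/(9 + 2*W/(23 + W)))
k(D)*b(15, 11) = ((23 + ⅗)/(207 + 11*(⅗)))*(-1 - 1*15) = ((118/5)/(207 + 33/5))*(-1 - 15) = ((118/5)/(1068/5))*(-16) = ((5/1068)*(118/5))*(-16) = (59/534)*(-16) = -472/267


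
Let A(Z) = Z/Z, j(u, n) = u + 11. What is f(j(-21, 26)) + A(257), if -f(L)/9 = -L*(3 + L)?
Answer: 631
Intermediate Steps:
j(u, n) = 11 + u
A(Z) = 1
f(L) = 9*L*(3 + L) (f(L) = -(-9)*L*(3 + L) = 9*L*(3 + L))
f(j(-21, 26)) + A(257) = 9*(11 - 21)*(3 + (11 - 21)) + 1 = 9*(-10)*(3 - 10) + 1 = 9*(-10)*(-7) + 1 = 630 + 1 = 631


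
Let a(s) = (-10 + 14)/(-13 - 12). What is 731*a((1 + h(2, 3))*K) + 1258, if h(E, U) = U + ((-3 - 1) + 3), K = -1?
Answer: 28526/25 ≈ 1141.0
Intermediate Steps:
h(E, U) = -1 + U (h(E, U) = U + (-4 + 3) = U - 1 = -1 + U)
a(s) = -4/25 (a(s) = 4/(-25) = 4*(-1/25) = -4/25)
731*a((1 + h(2, 3))*K) + 1258 = 731*(-4/25) + 1258 = -2924/25 + 1258 = 28526/25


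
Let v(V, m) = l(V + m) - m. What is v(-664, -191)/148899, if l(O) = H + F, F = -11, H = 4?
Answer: 184/148899 ≈ 0.0012357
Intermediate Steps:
l(O) = -7 (l(O) = 4 - 11 = -7)
v(V, m) = -7 - m
v(-664, -191)/148899 = (-7 - 1*(-191))/148899 = (-7 + 191)*(1/148899) = 184*(1/148899) = 184/148899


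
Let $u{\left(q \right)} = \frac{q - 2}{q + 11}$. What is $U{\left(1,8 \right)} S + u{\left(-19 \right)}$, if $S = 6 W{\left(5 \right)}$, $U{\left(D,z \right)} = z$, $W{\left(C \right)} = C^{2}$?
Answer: $\frac{9621}{8} \approx 1202.6$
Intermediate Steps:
$u{\left(q \right)} = \frac{-2 + q}{11 + q}$
$S = 150$ ($S = 6 \cdot 5^{2} = 6 \cdot 25 = 150$)
$U{\left(1,8 \right)} S + u{\left(-19 \right)} = 8 \cdot 150 + \frac{-2 - 19}{11 - 19} = 1200 + \frac{1}{-8} \left(-21\right) = 1200 - - \frac{21}{8} = 1200 + \frac{21}{8} = \frac{9621}{8}$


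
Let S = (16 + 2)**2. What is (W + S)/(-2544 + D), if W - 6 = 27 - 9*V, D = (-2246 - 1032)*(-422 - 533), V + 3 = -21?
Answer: 573/3127946 ≈ 0.00018319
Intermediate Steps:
V = -24 (V = -3 - 21 = -24)
D = 3130490 (D = -3278*(-955) = 3130490)
W = 249 (W = 6 + (27 - 9*(-24)) = 6 + (27 + 216) = 6 + 243 = 249)
S = 324 (S = 18**2 = 324)
(W + S)/(-2544 + D) = (249 + 324)/(-2544 + 3130490) = 573/3127946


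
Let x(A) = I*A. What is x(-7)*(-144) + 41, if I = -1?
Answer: -967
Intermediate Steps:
x(A) = -A
x(-7)*(-144) + 41 = -1*(-7)*(-144) + 41 = 7*(-144) + 41 = -1008 + 41 = -967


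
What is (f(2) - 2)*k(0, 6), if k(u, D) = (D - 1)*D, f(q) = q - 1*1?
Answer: -30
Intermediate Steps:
f(q) = -1 + q (f(q) = q - 1 = -1 + q)
k(u, D) = D*(-1 + D) (k(u, D) = (-1 + D)*D = D*(-1 + D))
(f(2) - 2)*k(0, 6) = ((-1 + 2) - 2)*(6*(-1 + 6)) = (1 - 2)*(6*5) = -1*30 = -30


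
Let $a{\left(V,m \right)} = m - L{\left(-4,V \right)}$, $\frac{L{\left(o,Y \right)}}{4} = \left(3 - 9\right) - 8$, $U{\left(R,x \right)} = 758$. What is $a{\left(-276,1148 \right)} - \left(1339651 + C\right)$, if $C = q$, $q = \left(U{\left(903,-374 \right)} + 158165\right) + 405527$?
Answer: $-1902897$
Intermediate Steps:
$L{\left(o,Y \right)} = -56$ ($L{\left(o,Y \right)} = 4 \left(\left(3 - 9\right) - 8\right) = 4 \left(-6 - 8\right) = 4 \left(-14\right) = -56$)
$a{\left(V,m \right)} = 56 + m$ ($a{\left(V,m \right)} = m - -56 = m + 56 = 56 + m$)
$q = 564450$ ($q = \left(758 + 158165\right) + 405527 = 158923 + 405527 = 564450$)
$C = 564450$
$a{\left(-276,1148 \right)} - \left(1339651 + C\right) = \left(56 + 1148\right) - 1904101 = 1204 - 1904101 = -1902897$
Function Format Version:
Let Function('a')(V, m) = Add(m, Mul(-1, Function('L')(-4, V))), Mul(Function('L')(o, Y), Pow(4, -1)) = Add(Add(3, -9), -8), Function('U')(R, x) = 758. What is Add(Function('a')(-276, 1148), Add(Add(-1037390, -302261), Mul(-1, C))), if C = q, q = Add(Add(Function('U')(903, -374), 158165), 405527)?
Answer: -1902897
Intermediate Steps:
Function('L')(o, Y) = -56 (Function('L')(o, Y) = Mul(4, Add(Add(3, -9), -8)) = Mul(4, Add(-6, -8)) = Mul(4, -14) = -56)
Function('a')(V, m) = Add(56, m) (Function('a')(V, m) = Add(m, Mul(-1, -56)) = Add(m, 56) = Add(56, m))
q = 564450 (q = Add(Add(758, 158165), 405527) = Add(158923, 405527) = 564450)
C = 564450
Add(Function('a')(-276, 1148), Add(Add(-1037390, -302261), Mul(-1, C))) = Add(Add(56, 1148), Add(Add(-1037390, -302261), Mul(-1, 564450))) = Add(1204, Add(-1339651, -564450)) = Add(1204, -1904101) = -1902897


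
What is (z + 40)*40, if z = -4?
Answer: 1440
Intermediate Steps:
(z + 40)*40 = (-4 + 40)*40 = 36*40 = 1440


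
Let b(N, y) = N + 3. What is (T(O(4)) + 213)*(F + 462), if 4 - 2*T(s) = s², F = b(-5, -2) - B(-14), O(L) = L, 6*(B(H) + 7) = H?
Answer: 97152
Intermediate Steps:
B(H) = -7 + H/6
b(N, y) = 3 + N
F = 22/3 (F = (3 - 5) - (-7 + (⅙)*(-14)) = -2 - (-7 - 7/3) = -2 - 1*(-28/3) = -2 + 28/3 = 22/3 ≈ 7.3333)
T(s) = 2 - s²/2
(T(O(4)) + 213)*(F + 462) = ((2 - ½*4²) + 213)*(22/3 + 462) = ((2 - ½*16) + 213)*(1408/3) = ((2 - 8) + 213)*(1408/3) = (-6 + 213)*(1408/3) = 207*(1408/3) = 97152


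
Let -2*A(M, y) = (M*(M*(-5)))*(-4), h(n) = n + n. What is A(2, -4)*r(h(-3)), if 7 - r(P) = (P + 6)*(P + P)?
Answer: -280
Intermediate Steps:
h(n) = 2*n
A(M, y) = -10*M**2 (A(M, y) = -M*(M*(-5))*(-4)/2 = -M*(-5*M)*(-4)/2 = -(-5*M**2)*(-4)/2 = -10*M**2)
r(P) = 7 - 2*P*(6 + P) (r(P) = 7 - (P + 6)*(P + P) = 7 - (6 + P)*2*P = 7 - 2*P*(6 + P))
A(2, -4)*r(h(-3)) = (-10*2**2)*(7 - 24*(-3) - 2*(2*(-3))**2) = (-10*4)*(7 - 12*(-6) - 2*(-6)**2) = -40*(7 + 72 - 2*36) = -40*(7 + 72 - 72) = -40*7 = -280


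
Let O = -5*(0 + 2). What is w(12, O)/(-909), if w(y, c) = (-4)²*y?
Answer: -64/303 ≈ -0.21122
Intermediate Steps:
O = -10 (O = -5*2 = -10)
w(y, c) = 16*y
w(12, O)/(-909) = (16*12)/(-909) = 192*(-1/909) = -64/303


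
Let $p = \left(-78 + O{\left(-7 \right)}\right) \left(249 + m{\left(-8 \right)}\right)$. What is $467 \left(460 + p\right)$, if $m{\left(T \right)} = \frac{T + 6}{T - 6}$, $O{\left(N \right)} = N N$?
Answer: $- \frac{22115252}{7} \approx -3.1593 \cdot 10^{6}$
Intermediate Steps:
$O{\left(N \right)} = N^{2}$
$m{\left(T \right)} = \frac{6 + T}{-6 + T}$
$p = - \frac{50576}{7}$ ($p = \left(-78 + \left(-7\right)^{2}\right) \left(249 + \frac{6 - 8}{-6 - 8}\right) = \left(-78 + 49\right) \left(249 + \frac{1}{-14} \left(-2\right)\right) = - 29 \left(249 - - \frac{1}{7}\right) = - 29 \left(249 + \frac{1}{7}\right) = \left(-29\right) \frac{1744}{7} = - \frac{50576}{7} \approx -7225.1$)
$467 \left(460 + p\right) = 467 \left(460 - \frac{50576}{7}\right) = 467 \left(- \frac{47356}{7}\right) = - \frac{22115252}{7}$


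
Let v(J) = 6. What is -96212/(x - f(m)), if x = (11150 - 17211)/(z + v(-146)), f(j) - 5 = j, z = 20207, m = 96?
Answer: 33529882/35303 ≈ 949.77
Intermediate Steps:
f(j) = 5 + j
x = -209/697 (x = (11150 - 17211)/(20207 + 6) = -6061/20213 = -6061*1/20213 = -209/697 ≈ -0.29986)
-96212/(x - f(m)) = -96212/(-209/697 - (5 + 96)) = -96212/(-209/697 - 1*101) = -96212/(-209/697 - 101) = -96212/(-70606/697) = -96212*(-697/70606) = 33529882/35303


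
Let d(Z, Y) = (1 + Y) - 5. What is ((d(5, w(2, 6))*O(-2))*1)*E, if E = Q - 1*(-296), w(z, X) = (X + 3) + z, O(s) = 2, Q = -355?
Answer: -826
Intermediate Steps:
w(z, X) = 3 + X + z (w(z, X) = (3 + X) + z = 3 + X + z)
d(Z, Y) = -4 + Y
E = -59 (E = -355 - 1*(-296) = -355 + 296 = -59)
((d(5, w(2, 6))*O(-2))*1)*E = (((-4 + (3 + 6 + 2))*2)*1)*(-59) = (((-4 + 11)*2)*1)*(-59) = ((7*2)*1)*(-59) = (14*1)*(-59) = 14*(-59) = -826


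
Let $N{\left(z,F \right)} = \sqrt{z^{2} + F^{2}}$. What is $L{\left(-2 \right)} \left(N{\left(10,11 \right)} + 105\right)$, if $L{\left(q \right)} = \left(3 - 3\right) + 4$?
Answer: $420 + 4 \sqrt{221} \approx 479.46$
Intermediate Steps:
$N{\left(z,F \right)} = \sqrt{F^{2} + z^{2}}$
$L{\left(q \right)} = 4$ ($L{\left(q \right)} = 0 + 4 = 4$)
$L{\left(-2 \right)} \left(N{\left(10,11 \right)} + 105\right) = 4 \left(\sqrt{11^{2} + 10^{2}} + 105\right) = 4 \left(\sqrt{121 + 100} + 105\right) = 4 \left(\sqrt{221} + 105\right) = 4 \left(105 + \sqrt{221}\right) = 420 + 4 \sqrt{221}$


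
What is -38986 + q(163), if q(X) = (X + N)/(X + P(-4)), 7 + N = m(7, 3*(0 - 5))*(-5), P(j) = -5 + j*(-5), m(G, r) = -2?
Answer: -3469671/89 ≈ -38985.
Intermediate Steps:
P(j) = -5 - 5*j
N = 3 (N = -7 - 2*(-5) = -7 + 10 = 3)
q(X) = (3 + X)/(15 + X) (q(X) = (X + 3)/(X + (-5 - 5*(-4))) = (3 + X)/(X + (-5 + 20)) = (3 + X)/(X + 15) = (3 + X)/(15 + X))
-38986 + q(163) = -38986 + (3 + 163)/(15 + 163) = -38986 + 166/178 = -38986 + (1/178)*166 = -38986 + 83/89 = -3469671/89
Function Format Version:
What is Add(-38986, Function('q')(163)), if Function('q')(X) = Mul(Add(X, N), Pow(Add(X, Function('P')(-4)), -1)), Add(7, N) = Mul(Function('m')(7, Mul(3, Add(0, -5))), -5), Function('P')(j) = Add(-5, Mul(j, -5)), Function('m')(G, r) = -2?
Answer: Rational(-3469671, 89) ≈ -38985.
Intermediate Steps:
Function('P')(j) = Add(-5, Mul(-5, j))
N = 3 (N = Add(-7, Mul(-2, -5)) = Add(-7, 10) = 3)
Function('q')(X) = Mul(Pow(Add(15, X), -1), Add(3, X)) (Function('q')(X) = Mul(Add(X, 3), Pow(Add(X, Add(-5, Mul(-5, -4))), -1)) = Mul(Add(3, X), Pow(Add(X, Add(-5, 20)), -1)) = Mul(Add(3, X), Pow(Add(X, 15), -1)) = Mul(Add(3, X), Pow(Add(15, X), -1)) = Mul(Pow(Add(15, X), -1), Add(3, X)))
Add(-38986, Function('q')(163)) = Add(-38986, Mul(Pow(Add(15, 163), -1), Add(3, 163))) = Add(-38986, Mul(Pow(178, -1), 166)) = Add(-38986, Mul(Rational(1, 178), 166)) = Add(-38986, Rational(83, 89)) = Rational(-3469671, 89)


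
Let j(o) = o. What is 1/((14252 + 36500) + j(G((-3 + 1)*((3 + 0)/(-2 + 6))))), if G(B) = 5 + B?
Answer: 2/101511 ≈ 1.9702e-5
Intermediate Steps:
1/((14252 + 36500) + j(G((-3 + 1)*((3 + 0)/(-2 + 6))))) = 1/((14252 + 36500) + (5 + (-3 + 1)*((3 + 0)/(-2 + 6)))) = 1/(50752 + (5 - 6/4)) = 1/(50752 + (5 - 2*¾)) = 1/(50752 + (5 - 3/2)) = 1/(50752 + 7/2) = 1/(101511/2) = 2/101511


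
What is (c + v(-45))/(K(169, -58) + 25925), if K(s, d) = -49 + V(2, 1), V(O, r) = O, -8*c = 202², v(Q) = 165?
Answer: -9871/51756 ≈ -0.19072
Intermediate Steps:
c = -10201/2 (c = -⅛*202² = -⅛*40804 = -10201/2 ≈ -5100.5)
K(s, d) = -47 (K(s, d) = -49 + 2 = -47)
(c + v(-45))/(K(169, -58) + 25925) = (-10201/2 + 165)/(-47 + 25925) = -9871/2/25878 = -9871/2*1/25878 = -9871/51756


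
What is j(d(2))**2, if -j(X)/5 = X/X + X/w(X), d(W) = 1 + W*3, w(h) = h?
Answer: 100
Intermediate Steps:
d(W) = 1 + 3*W
j(X) = -10 (j(X) = -5*(X/X + X/X) = -5*(1 + 1) = -5*2 = -10)
j(d(2))**2 = (-10)**2 = 100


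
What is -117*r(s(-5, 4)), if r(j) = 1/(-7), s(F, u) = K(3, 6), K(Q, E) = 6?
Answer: 117/7 ≈ 16.714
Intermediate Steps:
s(F, u) = 6
r(j) = -1/7
-117*r(s(-5, 4)) = -117*(-1/7) = 117/7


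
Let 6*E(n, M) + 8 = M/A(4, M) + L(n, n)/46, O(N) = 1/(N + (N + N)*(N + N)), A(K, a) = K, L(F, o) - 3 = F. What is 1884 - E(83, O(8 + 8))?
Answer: 1082153257/574080 ≈ 1885.0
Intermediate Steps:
L(F, o) = 3 + F
O(N) = 1/(N + 4*N**2) (O(N) = 1/(N + (2*N)*(2*N)) = 1/(N + 4*N**2))
E(n, M) = -365/276 + M/24 + n/276 (E(n, M) = -4/3 + (M/4 + (3 + n)/46)/6 = -4/3 + (M*(1/4) + (3 + n)*(1/46))/6 = -4/3 + (M/4 + (3/46 + n/46))/6 = -4/3 + (3/46 + M/4 + n/46)/6 = -4/3 + (1/92 + M/24 + n/276) = -365/276 + M/24 + n/276)
1884 - E(83, O(8 + 8)) = 1884 - (-365/276 + (1/((8 + 8)*(1 + 4*(8 + 8))))/24 + (1/276)*83) = 1884 - (-365/276 + (1/(16*(1 + 4*16)))/24 + 83/276) = 1884 - (-365/276 + (1/(16*(1 + 64)))/24 + 83/276) = 1884 - (-365/276 + ((1/16)/65)/24 + 83/276) = 1884 - (-365/276 + ((1/16)*(1/65))/24 + 83/276) = 1884 - (-365/276 + (1/24)*(1/1040) + 83/276) = 1884 - (-365/276 + 1/24960 + 83/276) = 1884 - 1*(-586537/574080) = 1884 + 586537/574080 = 1082153257/574080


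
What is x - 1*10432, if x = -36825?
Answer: -47257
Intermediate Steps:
x - 1*10432 = -36825 - 1*10432 = -36825 - 10432 = -47257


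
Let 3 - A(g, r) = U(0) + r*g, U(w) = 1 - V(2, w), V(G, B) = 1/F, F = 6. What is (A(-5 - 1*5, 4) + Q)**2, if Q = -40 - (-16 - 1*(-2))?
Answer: 9409/36 ≈ 261.36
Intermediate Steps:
V(G, B) = 1/6
U(w) = 5/6 (U(w) = 1 - 1*1/6 = 1 - 1/6 = 5/6)
A(g, r) = 13/6 - g*r (A(g, r) = 3 - (5/6 + r*g) = 3 - (5/6 + g*r) = 3 + (-5/6 - g*r) = 13/6 - g*r)
Q = -26 (Q = -40 - (-16 + 2) = -40 - 1*(-14) = -40 + 14 = -26)
(A(-5 - 1*5, 4) + Q)**2 = ((13/6 - 1*(-5 - 1*5)*4) - 26)**2 = ((13/6 - 1*(-5 - 5)*4) - 26)**2 = ((13/6 - 1*(-10)*4) - 26)**2 = ((13/6 + 40) - 26)**2 = (253/6 - 26)**2 = (97/6)**2 = 9409/36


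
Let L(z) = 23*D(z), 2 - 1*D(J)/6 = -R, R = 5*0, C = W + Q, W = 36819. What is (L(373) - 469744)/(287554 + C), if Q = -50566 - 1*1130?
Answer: -469468/272677 ≈ -1.7217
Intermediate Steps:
Q = -51696 (Q = -50566 - 1130 = -51696)
C = -14877 (C = 36819 - 51696 = -14877)
R = 0
D(J) = 12 (D(J) = 12 - (-6)*0 = 12 - 6*0 = 12 + 0 = 12)
L(z) = 276 (L(z) = 23*12 = 276)
(L(373) - 469744)/(287554 + C) = (276 - 469744)/(287554 - 14877) = -469468/272677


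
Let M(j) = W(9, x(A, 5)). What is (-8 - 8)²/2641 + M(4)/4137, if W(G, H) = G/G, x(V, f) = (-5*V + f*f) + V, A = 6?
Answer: 1061713/10925817 ≈ 0.097175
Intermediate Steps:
x(V, f) = f² - 4*V (x(V, f) = (-5*V + f²) + V = (f² - 5*V) + V = f² - 4*V)
W(G, H) = 1
M(j) = 1
(-8 - 8)²/2641 + M(4)/4137 = (-8 - 8)²/2641 + 1/4137 = (-16)²*(1/2641) + 1*(1/4137) = 256*(1/2641) + 1/4137 = 256/2641 + 1/4137 = 1061713/10925817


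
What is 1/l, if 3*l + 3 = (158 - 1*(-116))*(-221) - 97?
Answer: -1/20218 ≈ -4.9461e-5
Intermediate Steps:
l = -20218 (l = -1 + ((158 - 1*(-116))*(-221) - 97)/3 = -1 + ((158 + 116)*(-221) - 97)/3 = -1 + (274*(-221) - 97)/3 = -1 + (-60554 - 97)/3 = -1 + (1/3)*(-60651) = -1 - 20217 = -20218)
1/l = 1/(-20218) = -1/20218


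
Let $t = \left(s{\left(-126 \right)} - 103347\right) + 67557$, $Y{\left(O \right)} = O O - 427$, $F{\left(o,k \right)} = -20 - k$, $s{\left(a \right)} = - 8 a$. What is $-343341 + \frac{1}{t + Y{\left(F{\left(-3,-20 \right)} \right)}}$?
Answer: $- \frac{12088693270}{35209} \approx -3.4334 \cdot 10^{5}$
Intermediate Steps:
$Y{\left(O \right)} = -427 + O^{2}$ ($Y{\left(O \right)} = O^{2} - 427 = -427 + O^{2}$)
$t = -34782$ ($t = \left(\left(-8\right) \left(-126\right) - 103347\right) + 67557 = \left(1008 - 103347\right) + 67557 = -102339 + 67557 = -34782$)
$-343341 + \frac{1}{t + Y{\left(F{\left(-3,-20 \right)} \right)}} = -343341 + \frac{1}{-34782 - \left(427 - \left(-20 - -20\right)^{2}\right)} = -343341 + \frac{1}{-34782 - \left(427 - \left(-20 + 20\right)^{2}\right)} = -343341 + \frac{1}{-34782 - \left(427 - 0^{2}\right)} = -343341 + \frac{1}{-34782 + \left(-427 + 0\right)} = -343341 + \frac{1}{-34782 - 427} = -343341 + \frac{1}{-35209} = -343341 - \frac{1}{35209} = - \frac{12088693270}{35209}$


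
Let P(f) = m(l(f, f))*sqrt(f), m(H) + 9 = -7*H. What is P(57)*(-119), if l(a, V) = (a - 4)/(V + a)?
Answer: 166243*sqrt(57)/114 ≈ 11010.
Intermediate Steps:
l(a, V) = (-4 + a)/(V + a)
m(H) = -9 - 7*H
P(f) = sqrt(f)*(-9 - 7*(-4 + f)/(2*f)) (P(f) = (-9 - 7*(-4 + f)/(f + f))*sqrt(f) = (-9 - 7*(-4 + f)/(2*f))*sqrt(f) = sqrt(f)*(-9 - 7*(-4 + f)/(2*f)))
P(57)*(-119) = ((28 - 25*57)/(2*sqrt(57)))*(-119) = ((sqrt(57)/57)*(28 - 1425)/2)*(-119) = ((1/2)*(sqrt(57)/57)*(-1397))*(-119) = -1397*sqrt(57)/114*(-119) = 166243*sqrt(57)/114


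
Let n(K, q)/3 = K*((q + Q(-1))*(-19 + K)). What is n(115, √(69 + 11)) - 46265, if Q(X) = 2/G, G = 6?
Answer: -35225 + 132480*√5 ≈ 2.6101e+5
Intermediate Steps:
Q(X) = ⅓ (Q(X) = 2/6 = 2*(⅙) = ⅓)
n(K, q) = 3*K*(-19 + K)*(⅓ + q) (n(K, q) = 3*(K*((q + ⅓)*(-19 + K))) = 3*(K*((⅓ + q)*(-19 + K))) = 3*(K*((-19 + K)*(⅓ + q))) = 3*(K*(-19 + K)*(⅓ + q)) = 3*K*(-19 + K)*(⅓ + q))
n(115, √(69 + 11)) - 46265 = 115*(-19 + 115 - 57*√(69 + 11) + 3*115*√(69 + 11)) - 46265 = 115*(-19 + 115 - 228*√5 + 3*115*√80) - 46265 = 115*(-19 + 115 - 228*√5 + 3*115*(4*√5)) - 46265 = 115*(-19 + 115 - 228*√5 + 1380*√5) - 46265 = 115*(96 + 1152*√5) - 46265 = (11040 + 132480*√5) - 46265 = -35225 + 132480*√5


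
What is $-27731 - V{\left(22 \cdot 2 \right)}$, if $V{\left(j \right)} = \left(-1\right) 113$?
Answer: $-27618$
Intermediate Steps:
$V{\left(j \right)} = -113$
$-27731 - V{\left(22 \cdot 2 \right)} = -27731 - -113 = -27731 + 113 = -27618$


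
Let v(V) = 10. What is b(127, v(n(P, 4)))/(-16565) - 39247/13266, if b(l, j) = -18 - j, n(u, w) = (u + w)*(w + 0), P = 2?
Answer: -649755107/219751290 ≈ -2.9568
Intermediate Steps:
n(u, w) = w*(u + w) (n(u, w) = (u + w)*w = w*(u + w))
b(127, v(n(P, 4)))/(-16565) - 39247/13266 = (-18 - 1*10)/(-16565) - 39247/13266 = (-18 - 10)*(-1/16565) - 39247*1/13266 = -28*(-1/16565) - 39247/13266 = 28/16565 - 39247/13266 = -649755107/219751290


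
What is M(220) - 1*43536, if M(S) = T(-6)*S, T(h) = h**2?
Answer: -35616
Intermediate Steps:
M(S) = 36*S (M(S) = (-6)**2*S = 36*S)
M(220) - 1*43536 = 36*220 - 1*43536 = 7920 - 43536 = -35616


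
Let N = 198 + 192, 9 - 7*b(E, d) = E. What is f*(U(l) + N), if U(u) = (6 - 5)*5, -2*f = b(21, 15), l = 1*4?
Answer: 2370/7 ≈ 338.57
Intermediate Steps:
l = 4
b(E, d) = 9/7 - E/7
N = 390
f = 6/7 (f = -(9/7 - ⅐*21)/2 = -(9/7 - 3)/2 = -½*(-12/7) = 6/7 ≈ 0.85714)
U(u) = 5 (U(u) = 1*5 = 5)
f*(U(l) + N) = 6*(5 + 390)/7 = (6/7)*395 = 2370/7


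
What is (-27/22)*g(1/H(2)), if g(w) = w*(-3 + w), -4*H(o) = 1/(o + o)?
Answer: -4104/11 ≈ -373.09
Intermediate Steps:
H(o) = -1/(8*o) (H(o) = -1/(4*(o + o)) = -1/(2*o)/4 = -1/(8*o))
(-27/22)*g(1/H(2)) = (-27/22)*((-3 + 1/(-1/8/2))/((-1/8/2))) = (-27*1/22)*((-3 + 1/(-1/8*1/2))/((-1/8*1/2))) = -27*(-3 + 1/(-1/16))/(22*(-1/16)) = -(-216)*(-3 - 16)/11 = -(-216)*(-19)/11 = -27/22*304 = -4104/11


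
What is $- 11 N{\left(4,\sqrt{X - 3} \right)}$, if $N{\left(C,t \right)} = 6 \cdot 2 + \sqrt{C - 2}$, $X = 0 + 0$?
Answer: $-132 - 11 \sqrt{2} \approx -147.56$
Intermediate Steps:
$X = 0$
$N{\left(C,t \right)} = 12 + \sqrt{-2 + C}$
$- 11 N{\left(4,\sqrt{X - 3} \right)} = - 11 \left(12 + \sqrt{-2 + 4}\right) = - 11 \left(12 + \sqrt{2}\right) = -132 - 11 \sqrt{2}$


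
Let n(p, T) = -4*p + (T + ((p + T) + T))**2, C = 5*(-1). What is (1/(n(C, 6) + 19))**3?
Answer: 1/8998912 ≈ 1.1112e-7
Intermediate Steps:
C = -5
n(p, T) = (p + 3*T)**2 - 4*p (n(p, T) = -4*p + (T + ((T + p) + T))**2 = -4*p + (T + (p + 2*T))**2 = -4*p + (p + 3*T)**2 = (p + 3*T)**2 - 4*p)
(1/(n(C, 6) + 19))**3 = (1/(((-5 + 3*6)**2 - 4*(-5)) + 19))**3 = (1/(((-5 + 18)**2 + 20) + 19))**3 = (1/((13**2 + 20) + 19))**3 = (1/((169 + 20) + 19))**3 = (1/(189 + 19))**3 = (1/208)**3 = 1/8998912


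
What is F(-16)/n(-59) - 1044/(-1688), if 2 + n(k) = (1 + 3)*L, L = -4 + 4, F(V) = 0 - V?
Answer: -3115/422 ≈ -7.3815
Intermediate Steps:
F(V) = -V
L = 0
n(k) = -2 (n(k) = -2 + (1 + 3)*0 = -2 + 4*0 = -2 + 0 = -2)
F(-16)/n(-59) - 1044/(-1688) = -1*(-16)/(-2) - 1044/(-1688) = 16*(-½) - 1044*(-1/1688) = -8 + 261/422 = -3115/422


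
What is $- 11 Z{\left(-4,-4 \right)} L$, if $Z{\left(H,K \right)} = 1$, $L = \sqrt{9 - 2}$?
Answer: $- 11 \sqrt{7} \approx -29.103$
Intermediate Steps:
$L = \sqrt{7} \approx 2.6458$
$- 11 Z{\left(-4,-4 \right)} L = \left(-11\right) 1 \sqrt{7} = - 11 \sqrt{7}$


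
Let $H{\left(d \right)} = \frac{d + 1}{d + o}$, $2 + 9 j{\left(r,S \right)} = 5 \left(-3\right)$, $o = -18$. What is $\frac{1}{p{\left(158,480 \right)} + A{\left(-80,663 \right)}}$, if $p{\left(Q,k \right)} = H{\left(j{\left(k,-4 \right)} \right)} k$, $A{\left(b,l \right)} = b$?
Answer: $- \frac{179}{10480} \approx -0.01708$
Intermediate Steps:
$j{\left(r,S \right)} = - \frac{17}{9}$ ($j{\left(r,S \right)} = - \frac{2}{9} + \frac{5 \left(-3\right)}{9} = - \frac{2}{9} + \frac{1}{9} \left(-15\right) = - \frac{2}{9} - \frac{5}{3} = - \frac{17}{9}$)
$H{\left(d \right)} = \frac{1 + d}{-18 + d}$ ($H{\left(d \right)} = \frac{d + 1}{d - 18} = \frac{1 + d}{-18 + d}$)
$p{\left(Q,k \right)} = \frac{8 k}{179}$ ($p{\left(Q,k \right)} = \frac{1 - \frac{17}{9}}{-18 - \frac{17}{9}} k = \frac{1}{- \frac{179}{9}} \left(- \frac{8}{9}\right) k = \left(- \frac{9}{179}\right) \left(- \frac{8}{9}\right) k = \frac{8 k}{179}$)
$\frac{1}{p{\left(158,480 \right)} + A{\left(-80,663 \right)}} = \frac{1}{\frac{8}{179} \cdot 480 - 80} = \frac{1}{\frac{3840}{179} - 80} = \frac{1}{- \frac{10480}{179}} = - \frac{179}{10480}$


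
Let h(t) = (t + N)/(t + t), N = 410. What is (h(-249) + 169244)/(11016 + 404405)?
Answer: 84283351/206879658 ≈ 0.40740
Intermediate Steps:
h(t) = (410 + t)/(2*t) (h(t) = (t + 410)/(t + t) = (410 + t)/((2*t)) = (410 + t)*(1/(2*t)) = (410 + t)/(2*t))
(h(-249) + 169244)/(11016 + 404405) = ((½)*(410 - 249)/(-249) + 169244)/(11016 + 404405) = ((½)*(-1/249)*161 + 169244)/415421 = (-161/498 + 169244)*(1/415421) = (84283351/498)*(1/415421) = 84283351/206879658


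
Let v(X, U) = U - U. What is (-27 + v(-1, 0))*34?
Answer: -918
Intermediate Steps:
v(X, U) = 0
(-27 + v(-1, 0))*34 = (-27 + 0)*34 = -27*34 = -918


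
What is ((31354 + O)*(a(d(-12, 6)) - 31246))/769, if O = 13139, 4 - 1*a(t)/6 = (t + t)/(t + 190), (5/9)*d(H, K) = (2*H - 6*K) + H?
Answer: -209590238562/116119 ≈ -1.8050e+6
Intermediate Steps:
d(H, K) = -54*K/5 + 27*H/5 (d(H, K) = 9*((2*H - 6*K) + H)/5 = 9*((-6*K + 2*H) + H)/5 = 9*(-6*K + 3*H)/5 = -54*K/5 + 27*H/5)
a(t) = 24 - 12*t/(190 + t) (a(t) = 24 - 6*(t + t)/(t + 190) = 24 - 6*2*t/(190 + t) = 24 - 12*t/(190 + t))
((31354 + O)*(a(d(-12, 6)) - 31246))/769 = ((31354 + 13139)*(12*(380 + (-54/5*6 + (27/5)*(-12)))/(190 + (-54/5*6 + (27/5)*(-12))) - 31246))/769 = (44493*(12*(380 + (-324/5 - 324/5))/(190 + (-324/5 - 324/5)) - 31246))*(1/769) = (44493*(12*(380 - 648/5)/(190 - 648/5) - 31246))*(1/769) = (44493*(12*(1252/5)/(302/5) - 31246))*(1/769) = (44493*(12*(5/302)*(1252/5) - 31246))*(1/769) = (44493*(7512/151 - 31246))*(1/769) = (44493*(-4710634/151))*(1/769) = -209590238562/151*1/769 = -209590238562/116119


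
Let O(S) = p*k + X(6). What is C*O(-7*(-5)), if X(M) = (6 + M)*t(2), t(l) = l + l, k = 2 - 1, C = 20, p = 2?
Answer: 1000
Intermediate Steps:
k = 1
t(l) = 2*l
X(M) = 24 + 4*M (X(M) = (6 + M)*(2*2) = (6 + M)*4 = 24 + 4*M)
O(S) = 50 (O(S) = 2*1 + (24 + 4*6) = 2 + (24 + 24) = 2 + 48 = 50)
C*O(-7*(-5)) = 20*50 = 1000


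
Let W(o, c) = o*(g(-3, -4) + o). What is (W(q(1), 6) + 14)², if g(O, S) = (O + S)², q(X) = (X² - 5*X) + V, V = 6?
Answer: 13456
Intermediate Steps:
q(X) = 6 + X² - 5*X (q(X) = (X² - 5*X) + 6 = 6 + X² - 5*X)
W(o, c) = o*(49 + o) (W(o, c) = o*((-3 - 4)² + o) = o*((-7)² + o) = o*(49 + o))
(W(q(1), 6) + 14)² = ((6 + 1² - 5*1)*(49 + (6 + 1² - 5*1)) + 14)² = ((6 + 1 - 5)*(49 + (6 + 1 - 5)) + 14)² = (2*(49 + 2) + 14)² = (2*51 + 14)² = (102 + 14)² = 116² = 13456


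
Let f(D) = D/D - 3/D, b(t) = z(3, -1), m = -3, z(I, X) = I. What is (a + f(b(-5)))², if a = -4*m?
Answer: 144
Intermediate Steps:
b(t) = 3
f(D) = 1 - 3/D
a = 12 (a = -4*(-3) = 12)
(a + f(b(-5)))² = (12 + (-3 + 3)/3)² = (12 + (⅓)*0)² = (12 + 0)² = 12² = 144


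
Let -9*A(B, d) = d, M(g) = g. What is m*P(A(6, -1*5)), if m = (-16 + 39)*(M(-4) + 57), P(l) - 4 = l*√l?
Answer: 4876 + 6095*√5/27 ≈ 5380.8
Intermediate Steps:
A(B, d) = -d/9
P(l) = 4 + l^(3/2) (P(l) = 4 + l*√l = 4 + l^(3/2))
m = 1219 (m = (-16 + 39)*(-4 + 57) = 23*53 = 1219)
m*P(A(6, -1*5)) = 1219*(4 + (-(-1)*5/9)^(3/2)) = 1219*(4 + (-⅑*(-5))^(3/2)) = 1219*(4 + (5/9)^(3/2)) = 1219*(4 + 5*√5/27) = 4876 + 6095*√5/27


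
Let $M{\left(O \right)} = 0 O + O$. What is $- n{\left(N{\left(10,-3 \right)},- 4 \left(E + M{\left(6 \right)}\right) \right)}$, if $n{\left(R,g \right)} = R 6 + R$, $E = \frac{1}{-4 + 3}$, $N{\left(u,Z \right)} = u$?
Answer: $-70$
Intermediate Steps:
$M{\left(O \right)} = O$ ($M{\left(O \right)} = 0 + O = O$)
$E = -1$ ($E = \frac{1}{-1} = -1$)
$n{\left(R,g \right)} = 7 R$ ($n{\left(R,g \right)} = 6 R + R = 7 R$)
$- n{\left(N{\left(10,-3 \right)},- 4 \left(E + M{\left(6 \right)}\right) \right)} = - 7 \cdot 10 = \left(-1\right) 70 = -70$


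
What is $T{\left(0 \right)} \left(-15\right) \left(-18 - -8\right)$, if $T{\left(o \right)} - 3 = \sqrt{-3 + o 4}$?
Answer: $450 + 150 i \sqrt{3} \approx 450.0 + 259.81 i$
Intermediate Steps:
$T{\left(o \right)} = 3 + \sqrt{-3 + 4 o}$ ($T{\left(o \right)} = 3 + \sqrt{-3 + o 4} = 3 + \sqrt{-3 + 4 o}$)
$T{\left(0 \right)} \left(-15\right) \left(-18 - -8\right) = \left(3 + \sqrt{-3 + 4 \cdot 0}\right) \left(-15\right) \left(-18 - -8\right) = \left(3 + \sqrt{-3 + 0}\right) \left(-15\right) \left(-18 + 8\right) = \left(3 + \sqrt{-3}\right) \left(-15\right) \left(-10\right) = \left(3 + i \sqrt{3}\right) \left(-15\right) \left(-10\right) = \left(-45 - 15 i \sqrt{3}\right) \left(-10\right) = 450 + 150 i \sqrt{3}$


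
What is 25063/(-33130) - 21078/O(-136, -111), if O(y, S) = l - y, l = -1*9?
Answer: -701497141/4207510 ≈ -166.73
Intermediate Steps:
l = -9
O(y, S) = -9 - y
25063/(-33130) - 21078/O(-136, -111) = 25063/(-33130) - 21078/(-9 - 1*(-136)) = 25063*(-1/33130) - 21078/(-9 + 136) = -25063/33130 - 21078/127 = -701497141/4207510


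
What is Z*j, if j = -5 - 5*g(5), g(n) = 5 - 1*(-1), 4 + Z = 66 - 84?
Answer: 770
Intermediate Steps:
Z = -22 (Z = -4 + (66 - 84) = -4 - 18 = -22)
g(n) = 6 (g(n) = 5 + 1 = 6)
j = -35 (j = -5 - 5*6 = -5 - 30 = -35)
Z*j = -22*(-35) = 770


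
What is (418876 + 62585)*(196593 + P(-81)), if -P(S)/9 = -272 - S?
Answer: 95479493832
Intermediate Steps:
P(S) = 2448 + 9*S (P(S) = -9*(-272 - S) = 2448 + 9*S)
(418876 + 62585)*(196593 + P(-81)) = (418876 + 62585)*(196593 + (2448 + 9*(-81))) = 481461*(196593 + (2448 - 729)) = 481461*(196593 + 1719) = 481461*198312 = 95479493832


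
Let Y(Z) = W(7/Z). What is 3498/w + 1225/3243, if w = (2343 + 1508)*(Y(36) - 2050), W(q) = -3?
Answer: 9673632161/25639492029 ≈ 0.37729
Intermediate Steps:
Y(Z) = -3
w = -7906103 (w = (2343 + 1508)*(-3 - 2050) = 3851*(-2053) = -7906103)
3498/w + 1225/3243 = 3498/(-7906103) + 1225/3243 = 3498*(-1/7906103) + 1225*(1/3243) = -3498/7906103 + 1225/3243 = 9673632161/25639492029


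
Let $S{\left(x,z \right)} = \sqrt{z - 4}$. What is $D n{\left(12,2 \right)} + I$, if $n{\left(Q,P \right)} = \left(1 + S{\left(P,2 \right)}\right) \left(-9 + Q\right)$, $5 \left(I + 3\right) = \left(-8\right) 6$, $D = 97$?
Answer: $\frac{1392}{5} + 291 i \sqrt{2} \approx 278.4 + 411.54 i$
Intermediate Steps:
$S{\left(x,z \right)} = \sqrt{-4 + z}$
$I = - \frac{63}{5}$ ($I = -3 + \frac{\left(-8\right) 6}{5} = -3 + \frac{1}{5} \left(-48\right) = -3 - \frac{48}{5} = - \frac{63}{5} \approx -12.6$)
$n{\left(Q,P \right)} = \left(1 + i \sqrt{2}\right) \left(-9 + Q\right)$ ($n{\left(Q,P \right)} = \left(1 + \sqrt{-4 + 2}\right) \left(-9 + Q\right) = \left(1 + \sqrt{-2}\right) \left(-9 + Q\right) = \left(1 + i \sqrt{2}\right) \left(-9 + Q\right)$)
$D n{\left(12,2 \right)} + I = 97 \left(-9 + 12 - 9 i \sqrt{2} + i 12 \sqrt{2}\right) - \frac{63}{5} = 97 \left(-9 + 12 - 9 i \sqrt{2} + 12 i \sqrt{2}\right) - \frac{63}{5} = 97 \left(3 + 3 i \sqrt{2}\right) - \frac{63}{5} = \left(291 + 291 i \sqrt{2}\right) - \frac{63}{5} = \frac{1392}{5} + 291 i \sqrt{2}$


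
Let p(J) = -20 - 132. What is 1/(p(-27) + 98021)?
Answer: 1/97869 ≈ 1.0218e-5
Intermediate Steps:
p(J) = -152
1/(p(-27) + 98021) = 1/(-152 + 98021) = 1/97869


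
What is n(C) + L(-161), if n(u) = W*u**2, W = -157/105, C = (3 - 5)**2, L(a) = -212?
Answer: -24772/105 ≈ -235.92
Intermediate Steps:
C = 4 (C = (-2)**2 = 4)
W = -157/105 (W = -157*1/105 = -157/105 ≈ -1.4952)
n(u) = -157*u**2/105
n(C) + L(-161) = -157/105*4**2 - 212 = -157/105*16 - 212 = -2512/105 - 212 = -24772/105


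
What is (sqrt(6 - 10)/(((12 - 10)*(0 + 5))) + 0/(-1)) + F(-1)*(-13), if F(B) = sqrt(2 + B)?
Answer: -13 + I/5 ≈ -13.0 + 0.2*I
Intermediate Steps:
(sqrt(6 - 10)/(((12 - 10)*(0 + 5))) + 0/(-1)) + F(-1)*(-13) = (sqrt(6 - 10)/(((12 - 10)*(0 + 5))) + 0/(-1)) + sqrt(2 - 1)*(-13) = (sqrt(-4)/((2*5)) + 0*(-1)) + sqrt(1)*(-13) = ((2*I)/10 + 0) + 1*(-13) = ((2*I)*(1/10) + 0) - 13 = (I/5 + 0) - 13 = I/5 - 13 = -13 + I/5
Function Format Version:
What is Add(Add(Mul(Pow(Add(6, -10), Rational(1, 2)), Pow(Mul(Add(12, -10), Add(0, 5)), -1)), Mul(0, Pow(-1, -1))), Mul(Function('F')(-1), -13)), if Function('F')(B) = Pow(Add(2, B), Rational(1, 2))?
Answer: Add(-13, Mul(Rational(1, 5), I)) ≈ Add(-13.000, Mul(0.20000, I))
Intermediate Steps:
Add(Add(Mul(Pow(Add(6, -10), Rational(1, 2)), Pow(Mul(Add(12, -10), Add(0, 5)), -1)), Mul(0, Pow(-1, -1))), Mul(Function('F')(-1), -13)) = Add(Add(Mul(Pow(Add(6, -10), Rational(1, 2)), Pow(Mul(Add(12, -10), Add(0, 5)), -1)), Mul(0, Pow(-1, -1))), Mul(Pow(Add(2, -1), Rational(1, 2)), -13)) = Add(Add(Mul(Pow(-4, Rational(1, 2)), Pow(Mul(2, 5), -1)), Mul(0, -1)), Mul(Pow(1, Rational(1, 2)), -13)) = Add(Add(Mul(Mul(2, I), Pow(10, -1)), 0), Mul(1, -13)) = Add(Add(Mul(Mul(2, I), Rational(1, 10)), 0), -13) = Add(Add(Mul(Rational(1, 5), I), 0), -13) = Add(Mul(Rational(1, 5), I), -13) = Add(-13, Mul(Rational(1, 5), I))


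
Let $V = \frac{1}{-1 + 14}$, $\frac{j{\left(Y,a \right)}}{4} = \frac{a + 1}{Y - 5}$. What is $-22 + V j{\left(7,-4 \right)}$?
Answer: $- \frac{292}{13} \approx -22.462$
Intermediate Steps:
$j{\left(Y,a \right)} = \frac{4 \left(1 + a\right)}{-5 + Y}$ ($j{\left(Y,a \right)} = 4 \frac{a + 1}{Y - 5} = 4 \frac{1 + a}{-5 + Y} = \frac{4 \left(1 + a\right)}{-5 + Y}$)
$V = \frac{1}{13} \approx 0.076923$
$-22 + V j{\left(7,-4 \right)} = -22 + \frac{4 \frac{1}{-5 + 7} \left(1 - 4\right)}{13} = -22 + \frac{4 \cdot \frac{1}{2} \left(-3\right)}{13} = -22 + \frac{1}{13} \left(-6\right) = -22 - \frac{6}{13} = - \frac{292}{13}$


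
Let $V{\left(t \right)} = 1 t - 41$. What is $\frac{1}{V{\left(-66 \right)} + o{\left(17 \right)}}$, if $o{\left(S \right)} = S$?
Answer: $- \frac{1}{90} \approx -0.011111$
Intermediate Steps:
$V{\left(t \right)} = -41 + t$ ($V{\left(t \right)} = t - 41 = -41 + t$)
$\frac{1}{V{\left(-66 \right)} + o{\left(17 \right)}} = \frac{1}{\left(-41 - 66\right) + 17} = \frac{1}{-107 + 17} = \frac{1}{-90} = - \frac{1}{90}$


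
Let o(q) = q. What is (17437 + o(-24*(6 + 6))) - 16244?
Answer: 905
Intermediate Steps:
(17437 + o(-24*(6 + 6))) - 16244 = (17437 - 24*(6 + 6)) - 16244 = (17437 - 24*12) - 16244 = (17437 - 288) - 16244 = 17149 - 16244 = 905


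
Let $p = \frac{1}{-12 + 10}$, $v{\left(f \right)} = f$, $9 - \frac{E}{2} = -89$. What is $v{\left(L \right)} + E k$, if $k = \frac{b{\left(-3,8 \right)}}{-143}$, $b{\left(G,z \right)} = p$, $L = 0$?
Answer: $\frac{98}{143} \approx 0.68531$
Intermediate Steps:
$E = 196$ ($E = 18 - -178 = 18 + 178 = 196$)
$p = - \frac{1}{2}$ ($p = \frac{1}{-2} = - \frac{1}{2} \approx -0.5$)
$b{\left(G,z \right)} = - \frac{1}{2}$
$k = \frac{1}{286}$ ($k = - \frac{1}{2 \left(-143\right)} = \left(- \frac{1}{2}\right) \left(- \frac{1}{143}\right) = \frac{1}{286} \approx 0.0034965$)
$v{\left(L \right)} + E k = 0 + 196 \cdot \frac{1}{286} = 0 + \frac{98}{143} = \frac{98}{143}$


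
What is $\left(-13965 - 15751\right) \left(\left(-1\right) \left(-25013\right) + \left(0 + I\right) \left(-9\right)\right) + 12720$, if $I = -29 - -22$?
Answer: $-745145696$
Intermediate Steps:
$I = -7$ ($I = -29 + 22 = -7$)
$\left(-13965 - 15751\right) \left(\left(-1\right) \left(-25013\right) + \left(0 + I\right) \left(-9\right)\right) + 12720 = \left(-13965 - 15751\right) \left(\left(-1\right) \left(-25013\right) + \left(0 - 7\right) \left(-9\right)\right) + 12720 = - 29716 \left(25013 - -63\right) + 12720 = - 29716 \left(25013 + 63\right) + 12720 = \left(-29716\right) 25076 + 12720 = -745158416 + 12720 = -745145696$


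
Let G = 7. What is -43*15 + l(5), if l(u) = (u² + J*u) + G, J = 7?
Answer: -578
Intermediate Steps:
l(u) = 7 + u² + 7*u (l(u) = (u² + 7*u) + 7 = 7 + u² + 7*u)
-43*15 + l(5) = -43*15 + (7 + 5² + 7*5) = -645 + (7 + 25 + 35) = -645 + 67 = -578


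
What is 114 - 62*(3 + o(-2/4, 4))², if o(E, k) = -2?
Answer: 52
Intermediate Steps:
114 - 62*(3 + o(-2/4, 4))² = 114 - 62*(3 - 2)² = 114 - 62*1² = 114 - 62*1 = 114 - 62 = 52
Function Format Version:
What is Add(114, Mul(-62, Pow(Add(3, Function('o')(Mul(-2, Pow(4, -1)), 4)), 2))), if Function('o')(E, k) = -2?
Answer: 52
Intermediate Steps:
Add(114, Mul(-62, Pow(Add(3, Function('o')(Mul(-2, Pow(4, -1)), 4)), 2))) = Add(114, Mul(-62, Pow(Add(3, -2), 2))) = Add(114, Mul(-62, Pow(1, 2))) = Add(114, Mul(-62, 1)) = Add(114, -62) = 52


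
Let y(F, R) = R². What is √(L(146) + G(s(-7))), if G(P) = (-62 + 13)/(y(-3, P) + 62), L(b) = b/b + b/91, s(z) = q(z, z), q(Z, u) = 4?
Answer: √3486/42 ≈ 1.4058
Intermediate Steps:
s(z) = 4
L(b) = 1 + b/91 (L(b) = 1 + b*(1/91) = 1 + b/91)
G(P) = -49/(62 + P²) (G(P) = (-62 + 13)/(P² + 62) = -49/(62 + P²))
√(L(146) + G(s(-7))) = √((1 + (1/91)*146) - 49/(62 + 4²)) = √((1 + 146/91) - 49/(62 + 16)) = √(237/91 - 49/78) = √(83/42) = √3486/42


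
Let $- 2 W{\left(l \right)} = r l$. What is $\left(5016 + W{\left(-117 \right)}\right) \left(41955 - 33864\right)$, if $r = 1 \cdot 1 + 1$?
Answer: $41531103$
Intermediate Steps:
$r = 2$ ($r = 1 + 1 = 2$)
$W{\left(l \right)} = - l$ ($W{\left(l \right)} = - \frac{2 l}{2} = - l$)
$\left(5016 + W{\left(-117 \right)}\right) \left(41955 - 33864\right) = \left(5016 - -117\right) \left(41955 - 33864\right) = \left(5016 + 117\right) \left(41955 - 33864\right) = 5133 \cdot 8091 = 41531103$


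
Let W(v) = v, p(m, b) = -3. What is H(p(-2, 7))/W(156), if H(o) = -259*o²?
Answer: -777/52 ≈ -14.942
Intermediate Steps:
H(p(-2, 7))/W(156) = -259*(-3)²/156 = -259*9*(1/156) = -2331*1/156 = -777/52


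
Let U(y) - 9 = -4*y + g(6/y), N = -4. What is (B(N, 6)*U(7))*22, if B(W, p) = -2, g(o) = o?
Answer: 5588/7 ≈ 798.29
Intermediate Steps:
U(y) = 9 - 4*y + 6/y (U(y) = 9 + (-4*y + 6/y) = 9 - 4*y + 6/y)
(B(N, 6)*U(7))*22 = -2*(9 - 4*7 + 6/7)*22 = -2*(9 - 28 + 6*(⅐))*22 = -2*(9 - 28 + 6/7)*22 = -2*(-127/7)*22 = (254/7)*22 = 5588/7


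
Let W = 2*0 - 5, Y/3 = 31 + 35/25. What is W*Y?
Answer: -486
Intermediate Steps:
Y = 486/5 (Y = 3*(31 + 35/25) = 3*(31 + 35*(1/25)) = 3*(31 + 7/5) = 3*(162/5) = 486/5 ≈ 97.200)
W = -5 (W = 0 - 5 = -5)
W*Y = -5*486/5 = -486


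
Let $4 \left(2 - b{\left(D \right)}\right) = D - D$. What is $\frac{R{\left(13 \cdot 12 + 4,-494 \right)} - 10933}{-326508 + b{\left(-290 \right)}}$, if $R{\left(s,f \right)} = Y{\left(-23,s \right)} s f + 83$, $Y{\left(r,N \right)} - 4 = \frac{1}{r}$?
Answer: $\frac{3721095}{3754819} \approx 0.99102$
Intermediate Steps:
$Y{\left(r,N \right)} = 4 + \frac{1}{r}$
$b{\left(D \right)} = 2$ ($b{\left(D \right)} = 2 - \frac{D - D}{4} = 2 - 0 = 2 + 0 = 2$)
$R{\left(s,f \right)} = 83 + \frac{91 f s}{23}$ ($R{\left(s,f \right)} = \left(4 + \frac{1}{-23}\right) s f + 83 = \left(4 - \frac{1}{23}\right) s f + 83 = \frac{91 s}{23} f + 83 = \frac{91 f s}{23} + 83 = 83 + \frac{91 f s}{23}$)
$\frac{R{\left(13 \cdot 12 + 4,-494 \right)} - 10933}{-326508 + b{\left(-290 \right)}} = \frac{\left(83 + \frac{91}{23} \left(-494\right) \left(13 \cdot 12 + 4\right)\right) - 10933}{-326508 + 2} = \frac{\left(83 + \frac{91}{23} \left(-494\right) \left(156 + 4\right)\right) - 10933}{-326506} = \left(\left(83 + \frac{91}{23} \left(-494\right) 160\right) - 10933\right) \left(- \frac{1}{326506}\right) = \left(\left(83 - \frac{7192640}{23}\right) - 10933\right) \left(- \frac{1}{326506}\right) = \left(- \frac{7190731}{23} - 10933\right) \left(- \frac{1}{326506}\right) = \left(- \frac{7442190}{23}\right) \left(- \frac{1}{326506}\right) = \frac{3721095}{3754819}$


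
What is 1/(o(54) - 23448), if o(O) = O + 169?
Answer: -1/23225 ≈ -4.3057e-5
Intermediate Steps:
o(O) = 169 + O
1/(o(54) - 23448) = 1/((169 + 54) - 23448) = 1/(223 - 23448) = 1/(-23225) = -1/23225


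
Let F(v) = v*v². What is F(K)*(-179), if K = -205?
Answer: 1542107375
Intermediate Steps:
F(v) = v³
F(K)*(-179) = (-205)³*(-179) = -8615125*(-179) = 1542107375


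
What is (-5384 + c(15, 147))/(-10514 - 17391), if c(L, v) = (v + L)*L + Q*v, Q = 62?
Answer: -1232/5581 ≈ -0.22075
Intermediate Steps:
c(L, v) = 62*v + L*(L + v) (c(L, v) = (v + L)*L + 62*v = (L + v)*L + 62*v = L*(L + v) + 62*v = 62*v + L*(L + v))
(-5384 + c(15, 147))/(-10514 - 17391) = (-5384 + (15**2 + 62*147 + 15*147))/(-10514 - 17391) = (-5384 + (225 + 9114 + 2205))/(-27905) = (-5384 + 11544)*(-1/27905) = 6160*(-1/27905) = -1232/5581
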